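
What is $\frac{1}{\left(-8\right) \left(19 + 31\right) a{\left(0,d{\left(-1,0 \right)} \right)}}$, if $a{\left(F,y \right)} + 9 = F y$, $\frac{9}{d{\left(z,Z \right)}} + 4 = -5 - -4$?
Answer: $\frac{1}{3600} \approx 0.00027778$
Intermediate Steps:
$d{\left(z,Z \right)} = - \frac{9}{5}$ ($d{\left(z,Z \right)} = \frac{9}{-4 - 1} = \frac{9}{-5} = 9 \left(- \frac{1}{5}\right) = - \frac{9}{5}$)
$a{\left(F,y \right)} = -9 + F y$
$\frac{1}{\left(-8\right) \left(19 + 31\right) a{\left(0,d{\left(-1,0 \right)} \right)}} = \frac{1}{\left(-8\right) \left(19 + 31\right) \left(-9 + 0 \left(- \frac{9}{5}\right)\right)} = - \frac{1}{8 \cdot 50 \left(-9 + 0\right)} = - \frac{1}{8 \cdot 50 \left(-9\right)} = - \frac{1}{8 \left(-450\right)} = \left(- \frac{1}{8}\right) \left(- \frac{1}{450}\right) = \frac{1}{3600}$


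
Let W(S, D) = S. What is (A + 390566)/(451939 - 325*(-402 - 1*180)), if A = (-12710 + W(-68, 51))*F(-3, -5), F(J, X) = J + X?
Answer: 492790/641089 ≈ 0.76868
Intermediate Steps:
A = 102224 (A = (-12710 - 68)*(-3 - 5) = -12778*(-8) = 102224)
(A + 390566)/(451939 - 325*(-402 - 1*180)) = (102224 + 390566)/(451939 - 325*(-402 - 1*180)) = 492790/(451939 - 325*(-402 - 180)) = 492790/(451939 - 325*(-582)) = 492790/(451939 + 189150) = 492790/641089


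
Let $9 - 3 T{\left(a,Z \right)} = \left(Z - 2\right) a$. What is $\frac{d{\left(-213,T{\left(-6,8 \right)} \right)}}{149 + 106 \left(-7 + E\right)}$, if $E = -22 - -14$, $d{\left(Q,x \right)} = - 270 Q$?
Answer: $- \frac{57510}{1441} \approx -39.91$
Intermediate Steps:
$T{\left(a,Z \right)} = 3 - \frac{a \left(-2 + Z\right)}{3}$ ($T{\left(a,Z \right)} = 3 - \frac{\left(Z - 2\right) a}{3} = 3 - \frac{\left(-2 + Z\right) a}{3} = 3 - \frac{a \left(-2 + Z\right)}{3}$)
$E = -8$ ($E = -22 + 14 = -8$)
$\frac{d{\left(-213,T{\left(-6,8 \right)} \right)}}{149 + 106 \left(-7 + E\right)} = \frac{\left(-270\right) \left(-213\right)}{149 + 106 \left(-7 - 8\right)} = \frac{57510}{149 + 106 \left(-15\right)} = \frac{57510}{149 - 1590} = \frac{57510}{-1441} = 57510 \left(- \frac{1}{1441}\right) = - \frac{57510}{1441}$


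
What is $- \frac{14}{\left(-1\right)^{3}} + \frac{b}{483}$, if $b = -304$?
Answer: $\frac{6458}{483} \approx 13.371$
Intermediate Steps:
$- \frac{14}{\left(-1\right)^{3}} + \frac{b}{483} = - \frac{14}{\left(-1\right)^{3}} - \frac{304}{483} = - \frac{14}{-1} - \frac{304}{483} = \left(-14\right) \left(-1\right) - \frac{304}{483} = 14 - \frac{304}{483} = \frac{6458}{483}$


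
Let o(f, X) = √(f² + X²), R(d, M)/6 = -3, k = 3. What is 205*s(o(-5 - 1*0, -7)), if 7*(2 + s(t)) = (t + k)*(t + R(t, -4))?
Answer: 1230/7 - 3075*√74/7 ≈ -3603.2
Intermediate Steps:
R(d, M) = -18 (R(d, M) = 6*(-3) = -18)
o(f, X) = √(X² + f²)
s(t) = -2 + (-18 + t)*(3 + t)/7 (s(t) = -2 + ((t + 3)*(t - 18))/7 = -2 + ((3 + t)*(-18 + t))/7 = -2 + ((-18 + t)*(3 + t))/7 = -2 + (-18 + t)*(3 + t)/7)
205*s(o(-5 - 1*0, -7)) = 205*(-68/7 - 15*√((-7)² + (-5 - 1*0)²)/7 + (√((-7)² + (-5 - 1*0)²))²/7) = 205*(-68/7 - 15*√(49 + (-5 + 0)²)/7 + (√(49 + (-5 + 0)²))²/7) = 205*(-68/7 - 15*√(49 + (-5)²)/7 + (√(49 + (-5)²))²/7) = 205*(-68/7 - 15*√(49 + 25)/7 + (√(49 + 25))²/7) = 205*(-68/7 - 15*√74/7 + (√74)²/7) = 205*(-68/7 - 15*√74/7 + (⅐)*74) = 205*(-68/7 - 15*√74/7 + 74/7) = 205*(6/7 - 15*√74/7) = 1230/7 - 3075*√74/7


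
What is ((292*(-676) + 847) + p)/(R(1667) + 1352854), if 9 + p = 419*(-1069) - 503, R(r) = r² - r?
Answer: -161242/1032519 ≈ -0.15616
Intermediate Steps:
p = -448423 (p = -9 + (419*(-1069) - 503) = -9 + (-447911 - 503) = -9 - 448414 = -448423)
((292*(-676) + 847) + p)/(R(1667) + 1352854) = ((292*(-676) + 847) - 448423)/(1667*(-1 + 1667) + 1352854) = ((-197392 + 847) - 448423)/(1667*1666 + 1352854) = (-196545 - 448423)/(2777222 + 1352854) = -644968/4130076 = -644968*1/4130076 = -161242/1032519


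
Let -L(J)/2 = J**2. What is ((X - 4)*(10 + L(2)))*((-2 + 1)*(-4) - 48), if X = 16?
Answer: -1056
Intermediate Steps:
L(J) = -2*J**2
((X - 4)*(10 + L(2)))*((-2 + 1)*(-4) - 48) = ((16 - 4)*(10 - 2*2**2))*((-2 + 1)*(-4) - 48) = (12*(10 - 2*4))*(-1*(-4) - 48) = (12*(10 - 8))*(4 - 48) = (12*2)*(-44) = 24*(-44) = -1056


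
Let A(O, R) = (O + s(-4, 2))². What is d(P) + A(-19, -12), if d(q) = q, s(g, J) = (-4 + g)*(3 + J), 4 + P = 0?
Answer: 3477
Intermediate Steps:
P = -4 (P = -4 + 0 = -4)
A(O, R) = (-40 + O)² (A(O, R) = (O + (-12 - 4*2 + 3*(-4) + 2*(-4)))² = (O + (-12 - 8 - 12 - 8))² = (O - 40)² = (-40 + O)²)
d(P) + A(-19, -12) = -4 + (-40 - 19)² = -4 + (-59)² = -4 + 3481 = 3477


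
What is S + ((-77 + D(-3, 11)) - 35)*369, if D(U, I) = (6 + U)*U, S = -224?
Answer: -44873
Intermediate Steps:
D(U, I) = U*(6 + U)
S + ((-77 + D(-3, 11)) - 35)*369 = -224 + ((-77 - 3*(6 - 3)) - 35)*369 = -224 + ((-77 - 3*3) - 35)*369 = -224 + ((-77 - 9) - 35)*369 = -224 + (-86 - 35)*369 = -224 - 121*369 = -224 - 44649 = -44873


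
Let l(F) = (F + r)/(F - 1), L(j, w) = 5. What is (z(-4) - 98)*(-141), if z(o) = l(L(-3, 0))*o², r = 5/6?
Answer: 10528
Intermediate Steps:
r = ⅚ (r = 5*(⅙) = ⅚ ≈ 0.83333)
l(F) = (⅚ + F)/(-1 + F) (l(F) = (F + ⅚)/(F - 1) = (⅚ + F)/(-1 + F))
z(o) = 35*o²/24 (z(o) = ((⅚ + 5)/(-1 + 5))*o² = ((35/6)/4)*o² = ((¼)*(35/6))*o² = 35*o²/24)
(z(-4) - 98)*(-141) = ((35/24)*(-4)² - 98)*(-141) = ((35/24)*16 - 98)*(-141) = (70/3 - 98)*(-141) = -224/3*(-141) = 10528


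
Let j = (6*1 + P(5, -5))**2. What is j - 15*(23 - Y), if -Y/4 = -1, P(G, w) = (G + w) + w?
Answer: -284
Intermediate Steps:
P(G, w) = G + 2*w
Y = 4 (Y = -4*(-1) = 4)
j = 1 (j = (6*1 + (5 + 2*(-5)))**2 = (6 + (5 - 10))**2 = (6 - 5)**2 = 1**2 = 1)
j - 15*(23 - Y) = 1 - 15*(23 - 1*4) = 1 - 15*(23 - 4) = 1 - 15*19 = 1 - 285 = -284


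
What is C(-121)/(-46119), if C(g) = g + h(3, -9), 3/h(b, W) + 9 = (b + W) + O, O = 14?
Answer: 124/46119 ≈ 0.0026887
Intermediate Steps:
h(b, W) = 3/(5 + W + b) (h(b, W) = 3/(-9 + ((b + W) + 14)) = 3/(-9 + ((W + b) + 14)) = 3/(-9 + (14 + W + b)) = 3/(5 + W + b))
C(g) = -3 + g (C(g) = g + 3/(5 - 9 + 3) = g + 3/(-1) = g + 3*(-1) = g - 3 = -3 + g)
C(-121)/(-46119) = (-3 - 121)/(-46119) = -124*(-1/46119) = 124/46119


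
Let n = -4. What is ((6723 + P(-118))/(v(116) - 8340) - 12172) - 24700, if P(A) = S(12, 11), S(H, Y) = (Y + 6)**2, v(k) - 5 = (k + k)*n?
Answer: -341552348/9263 ≈ -36873.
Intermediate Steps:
v(k) = 5 - 8*k (v(k) = 5 + (k + k)*(-4) = 5 + (2*k)*(-4) = 5 - 8*k)
S(H, Y) = (6 + Y)**2
P(A) = 289 (P(A) = (6 + 11)**2 = 17**2 = 289)
((6723 + P(-118))/(v(116) - 8340) - 12172) - 24700 = ((6723 + 289)/((5 - 8*116) - 8340) - 12172) - 24700 = (7012/((5 - 928) - 8340) - 12172) - 24700 = (7012/(-923 - 8340) - 12172) - 24700 = (7012/(-9263) - 12172) - 24700 = (7012*(-1/9263) - 12172) - 24700 = (-7012/9263 - 12172) - 24700 = -112756248/9263 - 24700 = -341552348/9263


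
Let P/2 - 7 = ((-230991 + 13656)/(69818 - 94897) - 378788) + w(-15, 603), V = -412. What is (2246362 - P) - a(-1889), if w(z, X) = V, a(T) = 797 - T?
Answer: 75288278228/25079 ≈ 3.0020e+6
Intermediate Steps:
w(z, X) = -412
P = -19019127824/25079 (P = 14 + 2*(((-230991 + 13656)/(69818 - 94897) - 378788) - 412) = 14 + 2*((-217335/(-25079) - 378788) - 412) = 14 + 2*((-217335*(-1/25079) - 378788) - 412) = 14 + 2*((217335/25079 - 378788) - 412) = 14 + 2*(-9499406917/25079 - 412) = 14 + 2*(-9509739465/25079) = 14 - 19019478930/25079 = -19019127824/25079 ≈ -7.5837e+5)
(2246362 - P) - a(-1889) = (2246362 - 1*(-19019127824/25079)) - (797 - 1*(-1889)) = (2246362 + 19019127824/25079) - (797 + 1889) = 75355640422/25079 - 1*2686 = 75355640422/25079 - 2686 = 75288278228/25079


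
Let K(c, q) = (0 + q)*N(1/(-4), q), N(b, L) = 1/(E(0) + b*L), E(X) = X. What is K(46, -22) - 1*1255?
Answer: -1259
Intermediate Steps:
N(b, L) = 1/(L*b) (N(b, L) = 1/(0 + b*L) = 1/(0 + L*b) = 1/(L*b))
K(c, q) = -4 (K(c, q) = (0 + q)*(1/(q*(1/(-4)))) = q*(1/(q*(-¼))) = q*(-4/q) = -4)
K(46, -22) - 1*1255 = -4 - 1*1255 = -4 - 1255 = -1259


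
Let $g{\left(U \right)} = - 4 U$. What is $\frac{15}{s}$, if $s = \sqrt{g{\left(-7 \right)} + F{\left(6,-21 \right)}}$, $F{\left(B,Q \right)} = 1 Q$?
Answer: $\frac{15 \sqrt{7}}{7} \approx 5.6695$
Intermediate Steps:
$F{\left(B,Q \right)} = Q$
$s = \sqrt{7}$ ($s = \sqrt{\left(-4\right) \left(-7\right) - 21} = \sqrt{28 - 21} = \sqrt{7} \approx 2.6458$)
$\frac{15}{s} = \frac{15}{\sqrt{7}} = 15 \frac{\sqrt{7}}{7} = \frac{15 \sqrt{7}}{7}$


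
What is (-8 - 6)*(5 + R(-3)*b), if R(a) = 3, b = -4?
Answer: 98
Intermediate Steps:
(-8 - 6)*(5 + R(-3)*b) = (-8 - 6)*(5 + 3*(-4)) = -14*(5 - 12) = -14*(-7) = 98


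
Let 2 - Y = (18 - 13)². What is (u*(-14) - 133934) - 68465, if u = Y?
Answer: -202077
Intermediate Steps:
Y = -23 (Y = 2 - (18 - 13)² = 2 - 1*5² = 2 - 1*25 = 2 - 25 = -23)
u = -23
(u*(-14) - 133934) - 68465 = (-23*(-14) - 133934) - 68465 = (322 - 133934) - 68465 = -133612 - 68465 = -202077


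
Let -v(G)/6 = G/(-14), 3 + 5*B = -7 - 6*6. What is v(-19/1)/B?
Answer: 285/322 ≈ 0.88509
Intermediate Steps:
B = -46/5 (B = -⅗ + (-7 - 6*6)/5 = -⅗ + (-7 - 36)/5 = -⅗ + (⅕)*(-43) = -⅗ - 43/5 = -46/5 ≈ -9.2000)
v(G) = 3*G/7 (v(G) = -6*G/(-14) = -6*G*(-1)/14 = -(-3)*G/7 = 3*G/7)
v(-19/1)/B = (3*(-19/1)/7)/(-46/5) = (3*(-19*1)/7)*(-5/46) = ((3/7)*(-19))*(-5/46) = -57/7*(-5/46) = 285/322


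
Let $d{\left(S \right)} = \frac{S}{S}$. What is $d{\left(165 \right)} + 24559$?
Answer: $24560$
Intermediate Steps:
$d{\left(S \right)} = 1$
$d{\left(165 \right)} + 24559 = 1 + 24559 = 24560$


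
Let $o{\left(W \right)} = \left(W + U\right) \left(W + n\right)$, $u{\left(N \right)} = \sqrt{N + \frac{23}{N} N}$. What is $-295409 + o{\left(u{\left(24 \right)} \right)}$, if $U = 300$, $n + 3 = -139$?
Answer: $-337962 + 158 \sqrt{47} \approx -3.3688 \cdot 10^{5}$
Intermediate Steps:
$n = -142$ ($n = -3 - 139 = -142$)
$u{\left(N \right)} = \sqrt{23 + N}$ ($u{\left(N \right)} = \sqrt{N + 23} = \sqrt{23 + N}$)
$o{\left(W \right)} = \left(-142 + W\right) \left(300 + W\right)$ ($o{\left(W \right)} = \left(W + 300\right) \left(W - 142\right) = \left(300 + W\right) \left(-142 + W\right) = \left(-142 + W\right) \left(300 + W\right)$)
$-295409 + o{\left(u{\left(24 \right)} \right)} = -295409 + \left(-42600 + \left(\sqrt{23 + 24}\right)^{2} + 158 \sqrt{23 + 24}\right) = -295409 + \left(-42600 + \left(\sqrt{47}\right)^{2} + 158 \sqrt{47}\right) = -295409 + \left(-42600 + 47 + 158 \sqrt{47}\right) = -295409 - \left(42553 - 158 \sqrt{47}\right) = -337962 + 158 \sqrt{47}$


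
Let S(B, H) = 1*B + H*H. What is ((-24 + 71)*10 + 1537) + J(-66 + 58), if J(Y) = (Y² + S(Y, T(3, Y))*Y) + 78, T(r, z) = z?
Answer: 1701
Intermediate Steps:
S(B, H) = B + H²
J(Y) = 78 + Y² + Y*(Y + Y²) (J(Y) = (Y² + (Y + Y²)*Y) + 78 = (Y² + Y*(Y + Y²)) + 78 = 78 + Y² + Y*(Y + Y²))
((-24 + 71)*10 + 1537) + J(-66 + 58) = ((-24 + 71)*10 + 1537) + (78 + (-66 + 58)³ + 2*(-66 + 58)²) = (47*10 + 1537) + (78 + (-8)³ + 2*(-8)²) = (470 + 1537) + (78 - 512 + 2*64) = 2007 + (78 - 512 + 128) = 2007 - 306 = 1701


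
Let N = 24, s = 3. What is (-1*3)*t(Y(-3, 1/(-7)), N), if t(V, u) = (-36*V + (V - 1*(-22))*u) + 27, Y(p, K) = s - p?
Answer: -1449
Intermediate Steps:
Y(p, K) = 3 - p
t(V, u) = 27 - 36*V + u*(22 + V) (t(V, u) = (-36*V + (V + 22)*u) + 27 = (-36*V + (22 + V)*u) + 27 = (-36*V + u*(22 + V)) + 27 = 27 - 36*V + u*(22 + V))
(-1*3)*t(Y(-3, 1/(-7)), N) = (-1*3)*(27 - 36*(3 - 1*(-3)) + 22*24 + (3 - 1*(-3))*24) = -3*(27 - 36*(3 + 3) + 528 + (3 + 3)*24) = -3*(27 - 36*6 + 528 + 6*24) = -3*(27 - 216 + 528 + 144) = -3*483 = -1449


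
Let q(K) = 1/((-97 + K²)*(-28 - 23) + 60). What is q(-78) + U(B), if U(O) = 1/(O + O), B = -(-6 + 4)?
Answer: 305273/1221108 ≈ 0.25000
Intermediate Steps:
B = 2 (B = -1*(-2) = 2)
U(O) = 1/(2*O)
q(K) = 1/(5007 - 51*K²) (q(K) = 1/((-97 + K²)*(-51) + 60) = 1/((4947 - 51*K²) + 60) = 1/(5007 - 51*K²))
q(-78) + U(B) = -1/(-5007 + 51*(-78)²) + (½)/2 = -1/(-5007 + 51*6084) + (½)*(½) = -1/(-5007 + 310284) + ¼ = -1/305277 + ¼ = 305273/1221108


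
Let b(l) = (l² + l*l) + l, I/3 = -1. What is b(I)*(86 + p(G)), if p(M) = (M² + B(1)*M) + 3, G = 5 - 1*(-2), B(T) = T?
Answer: 2175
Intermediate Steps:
I = -3 (I = 3*(-1) = -3)
b(l) = l + 2*l² (b(l) = (l² + l²) + l = 2*l² + l = l + 2*l²)
G = 7 (G = 5 + 2 = 7)
p(M) = 3 + M + M² (p(M) = (M² + 1*M) + 3 = (M² + M) + 3 = (M + M²) + 3 = 3 + M + M²)
b(I)*(86 + p(G)) = (-3*(1 + 2*(-3)))*(86 + (3 + 7 + 7²)) = (-3*(1 - 6))*(86 + (3 + 7 + 49)) = (-3*(-5))*(86 + 59) = 15*145 = 2175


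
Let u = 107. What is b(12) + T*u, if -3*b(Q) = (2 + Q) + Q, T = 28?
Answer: 8962/3 ≈ 2987.3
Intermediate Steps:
b(Q) = -⅔ - 2*Q/3 (b(Q) = -((2 + Q) + Q)/3 = -(2 + 2*Q)/3 = -⅔ - 2*Q/3)
b(12) + T*u = (-⅔ - ⅔*12) + 28*107 = (-⅔ - 8) + 2996 = -26/3 + 2996 = 8962/3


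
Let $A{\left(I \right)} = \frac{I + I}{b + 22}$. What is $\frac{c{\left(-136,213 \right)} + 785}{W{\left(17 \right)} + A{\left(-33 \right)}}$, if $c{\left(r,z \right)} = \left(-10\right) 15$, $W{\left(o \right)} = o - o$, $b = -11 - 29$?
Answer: $\frac{1905}{11} \approx 173.18$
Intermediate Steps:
$b = -40$
$W{\left(o \right)} = 0$
$c{\left(r,z \right)} = -150$
$A{\left(I \right)} = - \frac{I}{9}$ ($A{\left(I \right)} = \frac{I + I}{-40 + 22} = \frac{2 I}{-18} = 2 I \left(- \frac{1}{18}\right) = - \frac{I}{9}$)
$\frac{c{\left(-136,213 \right)} + 785}{W{\left(17 \right)} + A{\left(-33 \right)}} = \frac{-150 + 785}{0 - - \frac{11}{3}} = \frac{635}{0 + \frac{11}{3}} = \frac{635}{\frac{11}{3}} = 635 \cdot \frac{3}{11} = \frac{1905}{11}$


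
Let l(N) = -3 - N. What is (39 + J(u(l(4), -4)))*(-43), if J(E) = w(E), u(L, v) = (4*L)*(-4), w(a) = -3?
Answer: -1548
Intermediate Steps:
u(L, v) = -16*L
J(E) = -3
(39 + J(u(l(4), -4)))*(-43) = (39 - 3)*(-43) = 36*(-43) = -1548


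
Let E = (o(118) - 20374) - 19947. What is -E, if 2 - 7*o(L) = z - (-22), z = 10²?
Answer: 282367/7 ≈ 40338.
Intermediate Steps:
z = 100
o(L) = -120/7 (o(L) = 2/7 - (100 - (-22))/7 = 2/7 - (100 - 1*(-22))/7 = 2/7 - (100 + 22)/7 = 2/7 - ⅐*122 = 2/7 - 122/7 = -120/7)
E = -282367/7 (E = (-120/7 - 20374) - 19947 = -142738/7 - 19947 = -282367/7 ≈ -40338.)
-E = -1*(-282367/7) = 282367/7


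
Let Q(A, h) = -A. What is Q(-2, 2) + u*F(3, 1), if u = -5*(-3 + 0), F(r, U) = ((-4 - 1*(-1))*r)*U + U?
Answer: -118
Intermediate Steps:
F(r, U) = U - 3*U*r (F(r, U) = ((-4 + 1)*r)*U + U = (-3*r)*U + U = -3*U*r + U = U - 3*U*r)
u = 15 (u = -5*(-3) = 15)
Q(-2, 2) + u*F(3, 1) = -1*(-2) + 15*(1*(1 - 3*3)) = 2 + 15*(1*(1 - 9)) = 2 + 15*(1*(-8)) = 2 + 15*(-8) = 2 - 120 = -118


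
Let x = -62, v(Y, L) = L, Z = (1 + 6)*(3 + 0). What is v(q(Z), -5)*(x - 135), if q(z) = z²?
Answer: 985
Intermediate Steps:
Z = 21 (Z = 7*3 = 21)
v(q(Z), -5)*(x - 135) = -5*(-62 - 135) = -5*(-197) = 985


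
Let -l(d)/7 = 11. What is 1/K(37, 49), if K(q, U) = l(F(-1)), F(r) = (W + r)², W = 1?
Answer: -1/77 ≈ -0.012987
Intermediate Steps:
F(r) = (1 + r)²
l(d) = -77 (l(d) = -7*11 = -77)
K(q, U) = -77
1/K(37, 49) = 1/(-77) = -1/77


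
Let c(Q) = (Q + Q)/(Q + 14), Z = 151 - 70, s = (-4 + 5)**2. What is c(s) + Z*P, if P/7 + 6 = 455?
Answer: 3818747/15 ≈ 2.5458e+5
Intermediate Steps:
s = 1 (s = 1**2 = 1)
Z = 81
P = 3143 (P = -42 + 7*455 = -42 + 3185 = 3143)
c(Q) = 2*Q/(14 + Q) (c(Q) = (2*Q)/(14 + Q) = 2*Q/(14 + Q))
c(s) + Z*P = 2*1/(14 + 1) + 81*3143 = 2*1/15 + 254583 = 2*1*(1/15) + 254583 = 2/15 + 254583 = 3818747/15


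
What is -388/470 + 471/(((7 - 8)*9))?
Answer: -37477/705 ≈ -53.159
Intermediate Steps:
-388/470 + 471/(((7 - 8)*9)) = -388*1/470 + 471/((-1*9)) = -194/235 + 471/(-9) = -194/235 + 471*(-⅑) = -194/235 - 157/3 = -37477/705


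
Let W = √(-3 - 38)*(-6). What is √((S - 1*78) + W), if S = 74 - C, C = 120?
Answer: √(-124 - 6*I*√41) ≈ 1.7052 - 11.265*I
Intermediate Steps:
S = -46 (S = 74 - 1*120 = 74 - 120 = -46)
W = -6*I*√41 (W = √(-41)*(-6) = (I*√41)*(-6) = -6*I*√41 ≈ -38.419*I)
√((S - 1*78) + W) = √((-46 - 1*78) - 6*I*√41) = √((-46 - 78) - 6*I*√41) = √(-124 - 6*I*√41)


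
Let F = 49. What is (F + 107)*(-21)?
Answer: -3276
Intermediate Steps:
(F + 107)*(-21) = (49 + 107)*(-21) = 156*(-21) = -3276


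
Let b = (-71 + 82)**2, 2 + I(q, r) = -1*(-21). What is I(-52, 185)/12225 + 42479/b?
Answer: 519308074/1479225 ≈ 351.07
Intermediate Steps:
I(q, r) = 19 (I(q, r) = -2 - 1*(-21) = -2 + 21 = 19)
b = 121 (b = 11**2 = 121)
I(-52, 185)/12225 + 42479/b = 19/12225 + 42479/121 = 519308074/1479225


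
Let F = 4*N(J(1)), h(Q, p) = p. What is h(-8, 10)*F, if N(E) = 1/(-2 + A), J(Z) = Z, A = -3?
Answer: -8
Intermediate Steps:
N(E) = -⅕ (N(E) = 1/(-2 - 3) = 1/(-5) = -⅕)
F = -⅘ (F = 4*(-⅕) = -⅘ ≈ -0.80000)
h(-8, 10)*F = 10*(-⅘) = -8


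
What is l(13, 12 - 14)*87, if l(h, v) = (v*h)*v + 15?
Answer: 5829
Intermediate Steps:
l(h, v) = 15 + h*v² (l(h, v) = (h*v)*v + 15 = h*v² + 15 = 15 + h*v²)
l(13, 12 - 14)*87 = (15 + 13*(12 - 14)²)*87 = (15 + 13*(-2)²)*87 = (15 + 13*4)*87 = (15 + 52)*87 = 67*87 = 5829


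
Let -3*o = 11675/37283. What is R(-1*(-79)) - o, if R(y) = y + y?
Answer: 17683817/111849 ≈ 158.10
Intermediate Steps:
o = -11675/111849 (o = -11675/(3*37283) = -⅓*11675/37283 = -11675/111849 ≈ -0.10438)
R(y) = 2*y
R(-1*(-79)) - o = 2*(-1*(-79)) - 1*(-11675/111849) = 2*79 + 11675/111849 = 158 + 11675/111849 = 17683817/111849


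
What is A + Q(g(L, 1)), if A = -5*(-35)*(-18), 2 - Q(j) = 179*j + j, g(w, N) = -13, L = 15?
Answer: -808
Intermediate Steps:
Q(j) = 2 - 180*j (Q(j) = 2 - (179*j + j) = 2 - 180*j)
A = -3150 (A = 175*(-18) = -3150)
A + Q(g(L, 1)) = -3150 + (2 - 180*(-13)) = -3150 + (2 + 2340) = -3150 + 2342 = -808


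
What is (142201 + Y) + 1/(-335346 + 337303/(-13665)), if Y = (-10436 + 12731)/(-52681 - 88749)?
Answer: 18433545287592883421/129630223356398 ≈ 1.4220e+5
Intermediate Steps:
Y = -459/28286 (Y = 2295/(-141430) = 2295*(-1/141430) = -459/28286 ≈ -0.016227)
(142201 + Y) + 1/(-335346 + 337303/(-13665)) = (142201 - 459/28286) + 1/(-335346 + 337303/(-13665)) = 4022297027/28286 + 1/(-335346 + 337303*(-1/13665)) = 4022297027/28286 + 1/(-335346 - 337303/13665) = 4022297027/28286 + 1/(-4582840393/13665) = 4022297027/28286 - 13665/4582840393 = 18433545287592883421/129630223356398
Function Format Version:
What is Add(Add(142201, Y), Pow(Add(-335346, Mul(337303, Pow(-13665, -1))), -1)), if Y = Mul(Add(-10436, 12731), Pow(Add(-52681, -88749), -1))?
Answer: Rational(18433545287592883421, 129630223356398) ≈ 1.4220e+5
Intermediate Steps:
Y = Rational(-459, 28286) (Y = Mul(2295, Pow(-141430, -1)) = Mul(2295, Rational(-1, 141430)) = Rational(-459, 28286) ≈ -0.016227)
Add(Add(142201, Y), Pow(Add(-335346, Mul(337303, Pow(-13665, -1))), -1)) = Add(Add(142201, Rational(-459, 28286)), Pow(Add(-335346, Mul(337303, Pow(-13665, -1))), -1)) = Add(Rational(4022297027, 28286), Pow(Add(-335346, Mul(337303, Rational(-1, 13665))), -1)) = Add(Rational(4022297027, 28286), Pow(Add(-335346, Rational(-337303, 13665)), -1)) = Add(Rational(4022297027, 28286), Pow(Rational(-4582840393, 13665), -1)) = Add(Rational(4022297027, 28286), Rational(-13665, 4582840393)) = Rational(18433545287592883421, 129630223356398)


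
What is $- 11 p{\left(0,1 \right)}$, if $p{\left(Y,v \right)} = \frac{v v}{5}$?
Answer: $- \frac{11}{5} \approx -2.2$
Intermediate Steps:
$p{\left(Y,v \right)} = \frac{v^{2}}{5}$ ($p{\left(Y,v \right)} = v^{2} \cdot \frac{1}{5} = \frac{v^{2}}{5}$)
$- 11 p{\left(0,1 \right)} = - 11 \frac{1^{2}}{5} = - 11 \cdot \frac{1}{5} \cdot 1 = \left(-11\right) \frac{1}{5} = - \frac{11}{5}$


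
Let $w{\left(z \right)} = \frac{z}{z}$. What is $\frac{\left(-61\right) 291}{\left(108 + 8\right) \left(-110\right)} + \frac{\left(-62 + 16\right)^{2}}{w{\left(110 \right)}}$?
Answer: $\frac{27017911}{12760} \approx 2117.4$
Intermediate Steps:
$w{\left(z \right)} = 1$
$\frac{\left(-61\right) 291}{\left(108 + 8\right) \left(-110\right)} + \frac{\left(-62 + 16\right)^{2}}{w{\left(110 \right)}} = \frac{\left(-61\right) 291}{\left(108 + 8\right) \left(-110\right)} + \frac{\left(-62 + 16\right)^{2}}{1} = - \frac{17751}{116 \left(-110\right)} + \left(-46\right)^{2} \cdot 1 = - \frac{17751}{-12760} + 2116 \cdot 1 = \left(-17751\right) \left(- \frac{1}{12760}\right) + 2116 = \frac{17751}{12760} + 2116 = \frac{27017911}{12760}$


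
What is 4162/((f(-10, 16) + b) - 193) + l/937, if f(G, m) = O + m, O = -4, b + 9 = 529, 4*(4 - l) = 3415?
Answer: 14446915/1270572 ≈ 11.370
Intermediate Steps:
l = -3399/4 (l = 4 - ¼*3415 = 4 - 3415/4 = -3399/4 ≈ -849.75)
b = 520 (b = -9 + 529 = 520)
f(G, m) = -4 + m
4162/((f(-10, 16) + b) - 193) + l/937 = 4162/(((-4 + 16) + 520) - 193) - 3399/4/937 = 4162/((12 + 520) - 193) - 3399/4*1/937 = 4162/(532 - 193) - 3399/3748 = 4162/339 - 3399/3748 = 14446915/1270572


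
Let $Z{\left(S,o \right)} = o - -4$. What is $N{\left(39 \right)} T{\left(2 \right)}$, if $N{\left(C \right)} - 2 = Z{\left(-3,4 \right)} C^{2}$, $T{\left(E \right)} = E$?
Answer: $24340$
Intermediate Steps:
$Z{\left(S,o \right)} = 4 + o$ ($Z{\left(S,o \right)} = o + 4 = 4 + o$)
$N{\left(C \right)} = 2 + 8 C^{2}$ ($N{\left(C \right)} = 2 + \left(4 + 4\right) C^{2} = 2 + 8 C^{2}$)
$N{\left(39 \right)} T{\left(2 \right)} = \left(2 + 8 \cdot 39^{2}\right) 2 = \left(2 + 8 \cdot 1521\right) 2 = \left(2 + 12168\right) 2 = 12170 \cdot 2 = 24340$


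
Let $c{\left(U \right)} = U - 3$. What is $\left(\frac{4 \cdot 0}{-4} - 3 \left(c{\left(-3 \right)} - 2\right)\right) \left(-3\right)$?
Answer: $-72$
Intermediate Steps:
$c{\left(U \right)} = -3 + U$
$\left(\frac{4 \cdot 0}{-4} - 3 \left(c{\left(-3 \right)} - 2\right)\right) \left(-3\right) = \left(\frac{4 \cdot 0}{-4} - 3 \left(\left(-3 - 3\right) - 2\right)\right) \left(-3\right) = \left(0 \left(- \frac{1}{4}\right) + \left(0 - 3 \left(-6 - 2\right)\right)\right) \left(-3\right) = \left(0 + \left(0 - 3 \left(-8\right)\right)\right) \left(-3\right) = \left(0 + \left(0 - -24\right)\right) \left(-3\right) = \left(0 + \left(0 + 24\right)\right) \left(-3\right) = \left(0 + 24\right) \left(-3\right) = 24 \left(-3\right) = -72$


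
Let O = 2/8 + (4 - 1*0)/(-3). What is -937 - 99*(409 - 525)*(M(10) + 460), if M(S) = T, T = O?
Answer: 5269262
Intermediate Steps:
O = -13/12 (O = 2*(1/8) + (4 + 0)*(-1/3) = 1/4 + 4*(-1/3) = 1/4 - 4/3 = -13/12 ≈ -1.0833)
T = -13/12 ≈ -1.0833
M(S) = -13/12
-937 - 99*(409 - 525)*(M(10) + 460) = -937 - 99*(409 - 525)*(-13/12 + 460) = -937 - (-11484)*5507/12 = -937 - 99*(-159703/3) = -937 + 5270199 = 5269262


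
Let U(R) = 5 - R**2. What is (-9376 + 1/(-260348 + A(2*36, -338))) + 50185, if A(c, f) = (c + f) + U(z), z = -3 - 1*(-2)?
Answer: 10635233489/260610 ≈ 40809.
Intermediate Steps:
z = -1 (z = -3 + 2 = -1)
A(c, f) = 4 + c + f (A(c, f) = (c + f) + (5 - 1*(-1)**2) = (c + f) + (5 - 1*1) = (c + f) + (5 - 1) = (c + f) + 4 = 4 + c + f)
(-9376 + 1/(-260348 + A(2*36, -338))) + 50185 = (-9376 + 1/(-260348 + (4 + 2*36 - 338))) + 50185 = (-9376 + 1/(-260348 + (4 + 72 - 338))) + 50185 = (-9376 + 1/(-260348 - 262)) + 50185 = (-9376 + 1/(-260610)) + 50185 = (-9376 - 1/260610) + 50185 = -2443479361/260610 + 50185 = 10635233489/260610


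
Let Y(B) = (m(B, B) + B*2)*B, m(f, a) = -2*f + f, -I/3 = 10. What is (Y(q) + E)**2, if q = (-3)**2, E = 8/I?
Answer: 1466521/225 ≈ 6517.9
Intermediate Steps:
I = -30 (I = -3*10 = -30)
E = -4/15 (E = 8/(-30) = 8*(-1/30) = -4/15 ≈ -0.26667)
m(f, a) = -f
q = 9
Y(B) = B**2 (Y(B) = (-B + B*2)*B = (-B + 2*B)*B = B*B = B**2)
(Y(q) + E)**2 = (9**2 - 4/15)**2 = (81 - 4/15)**2 = (1211/15)**2 = 1466521/225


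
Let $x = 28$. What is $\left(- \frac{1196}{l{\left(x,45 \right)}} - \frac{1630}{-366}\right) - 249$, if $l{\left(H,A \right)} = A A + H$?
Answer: $- \frac{92094724}{375699} \approx -245.13$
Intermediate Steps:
$l{\left(H,A \right)} = H + A^{2}$ ($l{\left(H,A \right)} = A^{2} + H = H + A^{2}$)
$\left(- \frac{1196}{l{\left(x,45 \right)}} - \frac{1630}{-366}\right) - 249 = \left(- \frac{1196}{28 + 45^{2}} - \frac{1630}{-366}\right) - 249 = \left(- \frac{1196}{28 + 2025} - - \frac{815}{183}\right) - 249 = \left(- \frac{1196}{2053} + \frac{815}{183}\right) - 249 = \frac{1454327}{375699} - 249 = - \frac{92094724}{375699}$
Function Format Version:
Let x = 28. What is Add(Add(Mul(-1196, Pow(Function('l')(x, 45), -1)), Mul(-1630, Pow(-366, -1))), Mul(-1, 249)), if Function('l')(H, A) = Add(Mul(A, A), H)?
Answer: Rational(-92094724, 375699) ≈ -245.13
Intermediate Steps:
Function('l')(H, A) = Add(H, Pow(A, 2)) (Function('l')(H, A) = Add(Pow(A, 2), H) = Add(H, Pow(A, 2)))
Add(Add(Mul(-1196, Pow(Function('l')(x, 45), -1)), Mul(-1630, Pow(-366, -1))), Mul(-1, 249)) = Add(Add(Mul(-1196, Pow(Add(28, Pow(45, 2)), -1)), Mul(-1630, Pow(-366, -1))), Mul(-1, 249)) = Add(Add(Mul(-1196, Pow(Add(28, 2025), -1)), Mul(-1630, Rational(-1, 366))), -249) = Add(Add(Mul(-1196, Pow(2053, -1)), Rational(815, 183)), -249) = Add(Add(Mul(-1196, Rational(1, 2053)), Rational(815, 183)), -249) = Add(Add(Rational(-1196, 2053), Rational(815, 183)), -249) = Add(Rational(1454327, 375699), -249) = Rational(-92094724, 375699)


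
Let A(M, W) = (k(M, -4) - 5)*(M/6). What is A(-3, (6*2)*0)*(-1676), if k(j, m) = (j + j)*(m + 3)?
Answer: 838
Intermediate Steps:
k(j, m) = 2*j*(3 + m) (k(j, m) = (2*j)*(3 + m) = 2*j*(3 + m))
A(M, W) = M*(-5 - 2*M)/6 (A(M, W) = (2*M*(3 - 4) - 5)*(M/6) = (2*M*(-1) - 5)*(M*(1/6)) = (-2*M - 5)*(M/6) = (-5 - 2*M)*(M/6) = M*(-5 - 2*M)/6)
A(-3, (6*2)*0)*(-1676) = ((1/6)*(-3)*(-5 - 2*(-3)))*(-1676) = ((1/6)*(-3)*(-5 + 6))*(-1676) = ((1/6)*(-3)*1)*(-1676) = -1/2*(-1676) = 838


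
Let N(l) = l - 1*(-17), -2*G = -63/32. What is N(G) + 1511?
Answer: 97855/64 ≈ 1529.0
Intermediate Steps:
G = 63/64 (G = -(-63)/(2*32) = -1/2*(-63/32) = 63/64 ≈ 0.98438)
N(l) = 17 + l (N(l) = l + 17 = 17 + l)
N(G) + 1511 = (17 + 63/64) + 1511 = 1151/64 + 1511 = 97855/64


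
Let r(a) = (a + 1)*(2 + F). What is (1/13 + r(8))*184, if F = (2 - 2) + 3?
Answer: 107824/13 ≈ 8294.2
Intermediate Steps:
F = 3 (F = 0 + 3 = 3)
r(a) = 5 + 5*a (r(a) = (a + 1)*(2 + 3) = (1 + a)*5 = 5 + 5*a)
(1/13 + r(8))*184 = (1/13 + (5 + 5*8))*184 = (1/13 + (5 + 40))*184 = (1/13 + 45)*184 = (586/13)*184 = 107824/13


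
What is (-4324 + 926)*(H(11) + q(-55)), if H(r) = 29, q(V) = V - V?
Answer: -98542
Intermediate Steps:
q(V) = 0
(-4324 + 926)*(H(11) + q(-55)) = (-4324 + 926)*(29 + 0) = -3398*29 = -98542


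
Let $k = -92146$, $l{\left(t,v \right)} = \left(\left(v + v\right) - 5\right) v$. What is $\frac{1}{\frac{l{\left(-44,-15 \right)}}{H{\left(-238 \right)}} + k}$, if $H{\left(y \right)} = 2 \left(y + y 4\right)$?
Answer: $- \frac{68}{6265943} \approx -1.0852 \cdot 10^{-5}$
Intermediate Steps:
$l{\left(t,v \right)} = v \left(-5 + 2 v\right)$ ($l{\left(t,v \right)} = \left(2 v - 5\right) v = \left(-5 + 2 v\right) v = v \left(-5 + 2 v\right)$)
$H{\left(y \right)} = 10 y$ ($H{\left(y \right)} = 2 \left(y + 4 y\right) = 2 \cdot 5 y = 10 y$)
$\frac{1}{\frac{l{\left(-44,-15 \right)}}{H{\left(-238 \right)}} + k} = \frac{1}{\frac{\left(-15\right) \left(-5 + 2 \left(-15\right)\right)}{10 \left(-238\right)} - 92146} = \frac{1}{\frac{\left(-15\right) \left(-5 - 30\right)}{-2380} - 92146} = \frac{1}{\left(-15\right) \left(-35\right) \left(- \frac{1}{2380}\right) - 92146} = \frac{1}{525 \left(- \frac{1}{2380}\right) - 92146} = \frac{1}{- \frac{15}{68} - 92146} = \frac{1}{- \frac{6265943}{68}} = - \frac{68}{6265943}$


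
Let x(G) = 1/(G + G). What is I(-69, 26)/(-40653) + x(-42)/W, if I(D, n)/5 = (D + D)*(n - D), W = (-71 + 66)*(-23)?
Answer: 70352483/43634220 ≈ 1.6123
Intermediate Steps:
x(G) = 1/(2*G)
W = 115 (W = -5*(-23) = 115)
I(D, n) = 10*D*(n - D) (I(D, n) = 5*((D + D)*(n - D)) = 5*((2*D)*(n - D)) = 5*(2*D*(n - D)) = 10*D*(n - D))
I(-69, 26)/(-40653) + x(-42)/W = (10*(-69)*(26 - 1*(-69)))/(-40653) + ((½)/(-42))/115 = (10*(-69)*(26 + 69))*(-1/40653) + ((½)*(-1/42))*(1/115) = (10*(-69)*95)*(-1/40653) - 1/84*1/115 = -65550*(-1/40653) - 1/9660 = 21850/13551 - 1/9660 = 70352483/43634220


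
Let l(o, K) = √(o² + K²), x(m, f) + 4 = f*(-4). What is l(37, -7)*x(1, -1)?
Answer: 0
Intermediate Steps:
x(m, f) = -4 - 4*f (x(m, f) = -4 + f*(-4) = -4 - 4*f)
l(o, K) = √(K² + o²)
l(37, -7)*x(1, -1) = √((-7)² + 37²)*(-4 - 4*(-1)) = √(49 + 1369)*(-4 + 4) = √1418*0 = 0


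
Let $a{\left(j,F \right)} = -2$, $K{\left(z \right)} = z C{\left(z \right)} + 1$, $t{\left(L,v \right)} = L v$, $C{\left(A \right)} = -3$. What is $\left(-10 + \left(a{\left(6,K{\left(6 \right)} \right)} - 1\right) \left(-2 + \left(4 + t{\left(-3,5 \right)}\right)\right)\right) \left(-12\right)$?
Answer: $-348$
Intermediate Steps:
$K{\left(z \right)} = 1 - 3 z$ ($K{\left(z \right)} = z \left(-3\right) + 1 = - 3 z + 1 = 1 - 3 z$)
$\left(-10 + \left(a{\left(6,K{\left(6 \right)} \right)} - 1\right) \left(-2 + \left(4 + t{\left(-3,5 \right)}\right)\right)\right) \left(-12\right) = \left(-10 + \left(-2 - 1\right) \left(-2 + \left(4 - 15\right)\right)\right) \left(-12\right) = \left(-10 - 3 \left(-2 - 11\right)\right) \left(-12\right) = \left(-10 - -39\right) \left(-12\right) = \left(-10 + 39\right) \left(-12\right) = 29 \left(-12\right) = -348$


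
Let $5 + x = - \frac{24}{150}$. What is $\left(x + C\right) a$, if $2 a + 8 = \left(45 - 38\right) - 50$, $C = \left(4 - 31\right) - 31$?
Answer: $\frac{80529}{50} \approx 1610.6$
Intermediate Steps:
$x = - \frac{129}{25}$ ($x = -5 - \frac{24}{150} = -5 - \frac{4}{25} = - \frac{129}{25} \approx -5.16$)
$C = -58$ ($C = -27 - 31 = -58$)
$a = - \frac{51}{2}$ ($a = -4 + \frac{\left(45 - 38\right) - 50}{2} = -4 + \frac{7 - 50}{2} = -4 + \frac{1}{2} \left(-43\right) = -4 - \frac{43}{2} = - \frac{51}{2} \approx -25.5$)
$\left(x + C\right) a = \left(- \frac{129}{25} - 58\right) \left(- \frac{51}{2}\right) = \left(- \frac{1579}{25}\right) \left(- \frac{51}{2}\right) = \frac{80529}{50}$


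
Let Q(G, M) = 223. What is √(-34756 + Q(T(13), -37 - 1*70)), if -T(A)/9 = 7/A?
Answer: 3*I*√3837 ≈ 185.83*I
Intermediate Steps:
T(A) = -63/A
√(-34756 + Q(T(13), -37 - 1*70)) = √(-34756 + 223) = √(-34533) = 3*I*√3837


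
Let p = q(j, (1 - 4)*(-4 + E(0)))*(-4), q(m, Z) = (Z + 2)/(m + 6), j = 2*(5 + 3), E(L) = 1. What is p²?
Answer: 4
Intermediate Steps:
j = 16 (j = 2*8 = 16)
q(m, Z) = (2 + Z)/(6 + m)
p = -2 (p = ((2 + (1 - 4)*(-4 + 1))/(6 + 16))*(-4) = ((2 - 3*(-3))/22)*(-4) = ((2 + 9)/22)*(-4) = ((1/22)*11)*(-4) = (½)*(-4) = -2)
p² = (-2)² = 4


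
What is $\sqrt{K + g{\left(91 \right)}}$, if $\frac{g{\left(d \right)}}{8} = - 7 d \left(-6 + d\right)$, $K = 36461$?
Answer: $i \sqrt{396699} \approx 629.84 i$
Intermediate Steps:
$g{\left(d \right)} = - 56 d \left(-6 + d\right)$ ($g{\left(d \right)} = 8 - 7 d \left(-6 + d\right) = 8 \left(- 7 d \left(-6 + d\right)\right) = - 56 d \left(-6 + d\right)$)
$\sqrt{K + g{\left(91 \right)}} = \sqrt{36461 + 56 \cdot 91 \left(6 - 91\right)} = \sqrt{36461 + 56 \cdot 91 \left(-85\right)} = \sqrt{36461 - 433160} = \sqrt{-396699} = i \sqrt{396699}$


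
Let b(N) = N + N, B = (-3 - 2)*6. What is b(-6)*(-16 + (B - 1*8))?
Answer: 648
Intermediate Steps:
B = -30 (B = -5*6 = -30)
b(N) = 2*N
b(-6)*(-16 + (B - 1*8)) = (2*(-6))*(-16 + (-30 - 1*8)) = -12*(-16 + (-30 - 8)) = -12*(-16 - 38) = -12*(-54) = 648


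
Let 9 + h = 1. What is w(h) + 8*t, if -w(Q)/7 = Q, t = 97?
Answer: 832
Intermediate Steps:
h = -8 (h = -9 + 1 = -8)
w(Q) = -7*Q
w(h) + 8*t = -7*(-8) + 8*97 = 56 + 776 = 832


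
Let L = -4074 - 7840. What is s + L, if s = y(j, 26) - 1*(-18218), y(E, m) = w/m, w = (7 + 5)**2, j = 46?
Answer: 82024/13 ≈ 6309.5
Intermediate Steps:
w = 144 (w = 12**2 = 144)
y(E, m) = 144/m
s = 236906/13 (s = 144/26 - 1*(-18218) = 144*(1/26) + 18218 = 72/13 + 18218 = 236906/13 ≈ 18224.)
L = -11914
s + L = 236906/13 - 11914 = 82024/13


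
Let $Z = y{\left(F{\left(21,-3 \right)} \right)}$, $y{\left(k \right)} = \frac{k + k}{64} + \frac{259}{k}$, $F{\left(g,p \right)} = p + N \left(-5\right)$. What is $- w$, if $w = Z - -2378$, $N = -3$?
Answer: $- \frac{57599}{24} \approx -2400.0$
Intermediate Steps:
$F{\left(g,p \right)} = 15 + p$ ($F{\left(g,p \right)} = p - -15 = p + 15 = 15 + p$)
$y{\left(k \right)} = \frac{259}{k} + \frac{k}{32}$ ($y{\left(k \right)} = 2 k \frac{1}{64} + \frac{259}{k} = \frac{k}{32} + \frac{259}{k} = \frac{259}{k} + \frac{k}{32}$)
$Z = \frac{527}{24}$ ($Z = \frac{259}{15 - 3} + \frac{15 - 3}{32} = \frac{259}{12} + \frac{1}{32} \cdot 12 = 259 \cdot \frac{1}{12} + \frac{3}{8} = \frac{259}{12} + \frac{3}{8} = \frac{527}{24} \approx 21.958$)
$w = \frac{57599}{24}$ ($w = \frac{527}{24} - -2378 = \frac{527}{24} + 2378 = \frac{57599}{24} \approx 2400.0$)
$- w = \left(-1\right) \frac{57599}{24} = - \frac{57599}{24}$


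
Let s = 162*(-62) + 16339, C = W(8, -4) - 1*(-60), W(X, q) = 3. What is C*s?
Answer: 396585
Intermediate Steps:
C = 63 (C = 3 - 1*(-60) = 3 + 60 = 63)
s = 6295 (s = -10044 + 16339 = 6295)
C*s = 63*6295 = 396585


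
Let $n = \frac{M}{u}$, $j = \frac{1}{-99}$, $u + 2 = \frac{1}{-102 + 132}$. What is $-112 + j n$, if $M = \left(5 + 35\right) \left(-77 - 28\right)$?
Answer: $- \frac{86688}{649} \approx -133.57$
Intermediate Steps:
$u = - \frac{59}{30}$ ($u = -2 + \frac{1}{-102 + 132} = -2 + \frac{1}{30} = - \frac{59}{30} \approx -1.9667$)
$M = -4200$ ($M = 40 \left(-105\right) = -4200$)
$j = - \frac{1}{99} \approx -0.010101$
$n = \frac{126000}{59}$ ($n = - \frac{4200}{- \frac{59}{30}} = \left(-4200\right) \left(- \frac{30}{59}\right) = \frac{126000}{59} \approx 2135.6$)
$-112 + j n = -112 - \frac{14000}{649} = - \frac{86688}{649}$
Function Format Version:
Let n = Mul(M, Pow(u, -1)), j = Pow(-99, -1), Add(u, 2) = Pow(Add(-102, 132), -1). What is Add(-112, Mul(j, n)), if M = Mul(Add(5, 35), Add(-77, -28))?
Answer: Rational(-86688, 649) ≈ -133.57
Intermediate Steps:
u = Rational(-59, 30) (u = Add(-2, Pow(Add(-102, 132), -1)) = Add(-2, Pow(30, -1)) = Add(-2, Rational(1, 30)) = Rational(-59, 30) ≈ -1.9667)
M = -4200 (M = Mul(40, -105) = -4200)
j = Rational(-1, 99) ≈ -0.010101
n = Rational(126000, 59) (n = Mul(-4200, Pow(Rational(-59, 30), -1)) = Mul(-4200, Rational(-30, 59)) = Rational(126000, 59) ≈ 2135.6)
Add(-112, Mul(j, n)) = Add(-112, Mul(Rational(-1, 99), Rational(126000, 59))) = Add(-112, Rational(-14000, 649)) = Rational(-86688, 649)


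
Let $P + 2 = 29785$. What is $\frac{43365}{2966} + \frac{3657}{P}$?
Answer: $\frac{1302386457}{88336378} \approx 14.743$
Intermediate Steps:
$P = 29783$ ($P = -2 + 29785 = 29783$)
$\frac{43365}{2966} + \frac{3657}{P} = \frac{43365}{2966} + \frac{3657}{29783} = \frac{1302386457}{88336378}$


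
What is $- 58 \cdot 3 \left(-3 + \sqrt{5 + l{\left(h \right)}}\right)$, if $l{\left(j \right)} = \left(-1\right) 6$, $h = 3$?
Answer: $522 - 174 i \approx 522.0 - 174.0 i$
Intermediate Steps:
$l{\left(j \right)} = -6$
$- 58 \cdot 3 \left(-3 + \sqrt{5 + l{\left(h \right)}}\right) = - 58 \cdot 3 \left(-3 + \sqrt{5 - 6}\right) = - 58 \cdot 3 \left(-3 + \sqrt{-1}\right) = - 58 \cdot 3 \left(-3 + i\right) = - 58 \left(-9 + 3 i\right) = 522 - 174 i$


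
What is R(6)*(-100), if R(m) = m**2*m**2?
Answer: -129600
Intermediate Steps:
R(m) = m**4
R(6)*(-100) = 6**4*(-100) = 1296*(-100) = -129600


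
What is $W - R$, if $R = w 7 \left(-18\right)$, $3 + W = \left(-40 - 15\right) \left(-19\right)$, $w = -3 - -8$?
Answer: $1672$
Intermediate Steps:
$w = 5$ ($w = -3 + 8 = 5$)
$W = 1042$ ($W = -3 + \left(-40 - 15\right) \left(-19\right) = -3 - -1045 = -3 + 1045 = 1042$)
$R = -630$ ($R = 5 \cdot 7 \left(-18\right) = 35 \left(-18\right) = -630$)
$W - R = 1042 - -630 = 1042 + 630 = 1672$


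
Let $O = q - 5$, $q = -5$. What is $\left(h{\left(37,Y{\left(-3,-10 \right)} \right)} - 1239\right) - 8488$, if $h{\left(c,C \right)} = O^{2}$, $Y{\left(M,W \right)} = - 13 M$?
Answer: $-9627$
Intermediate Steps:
$O = -10$ ($O = -5 - 5 = -10$)
$h{\left(c,C \right)} = 100$ ($h{\left(c,C \right)} = \left(-10\right)^{2} = 100$)
$\left(h{\left(37,Y{\left(-3,-10 \right)} \right)} - 1239\right) - 8488 = \left(100 - 1239\right) - 8488 = -1139 - 8488 = -9627$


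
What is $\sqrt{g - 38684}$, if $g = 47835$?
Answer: $\sqrt{9151} \approx 95.661$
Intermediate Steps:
$\sqrt{g - 38684} = \sqrt{47835 - 38684} = \sqrt{9151}$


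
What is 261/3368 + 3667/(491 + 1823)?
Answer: 6477205/3896776 ≈ 1.6622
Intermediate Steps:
261/3368 + 3667/(491 + 1823) = 261*(1/3368) + 3667/2314 = 261/3368 + 3667*(1/2314) = 261/3368 + 3667/2314 = 6477205/3896776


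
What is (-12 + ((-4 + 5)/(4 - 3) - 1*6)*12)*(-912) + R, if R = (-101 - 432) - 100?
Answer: 65031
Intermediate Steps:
R = -633 (R = -533 - 100 = -633)
(-12 + ((-4 + 5)/(4 - 3) - 1*6)*12)*(-912) + R = (-12 + ((-4 + 5)/(4 - 3) - 1*6)*12)*(-912) - 633 = (-12 + (1/1 - 6)*12)*(-912) - 633 = (-12 + (1*1 - 6)*12)*(-912) - 633 = (-12 + (1 - 6)*12)*(-912) - 633 = (-12 - 5*12)*(-912) - 633 = (-12 - 60)*(-912) - 633 = -72*(-912) - 633 = 65664 - 633 = 65031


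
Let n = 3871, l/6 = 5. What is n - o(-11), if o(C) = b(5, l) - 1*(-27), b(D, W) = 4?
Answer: 3840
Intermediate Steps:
l = 30 (l = 6*5 = 30)
o(C) = 31 (o(C) = 4 - 1*(-27) = 4 + 27 = 31)
n - o(-11) = 3871 - 1*31 = 3871 - 31 = 3840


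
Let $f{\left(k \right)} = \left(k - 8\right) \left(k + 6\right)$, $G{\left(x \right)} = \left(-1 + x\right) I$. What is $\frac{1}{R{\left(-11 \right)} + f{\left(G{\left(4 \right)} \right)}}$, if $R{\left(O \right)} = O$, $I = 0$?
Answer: $- \frac{1}{59} \approx -0.016949$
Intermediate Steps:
$G{\left(x \right)} = 0$ ($G{\left(x \right)} = \left(-1 + x\right) 0 = 0$)
$f{\left(k \right)} = \left(-8 + k\right) \left(6 + k\right)$
$\frac{1}{R{\left(-11 \right)} + f{\left(G{\left(4 \right)} \right)}} = \frac{1}{-11 - \left(48 - 0^{2}\right)} = \frac{1}{-11 + \left(-48 + 0 + 0\right)} = \frac{1}{-11 - 48} = \frac{1}{-59} = - \frac{1}{59}$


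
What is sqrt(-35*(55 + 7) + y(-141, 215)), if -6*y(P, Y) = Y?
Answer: I*sqrt(79410)/6 ≈ 46.966*I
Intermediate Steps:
y(P, Y) = -Y/6
sqrt(-35*(55 + 7) + y(-141, 215)) = sqrt(-35*(55 + 7) - 1/6*215) = sqrt(-35*62 - 215/6) = sqrt(-2170 - 215/6) = sqrt(-13235/6) = I*sqrt(79410)/6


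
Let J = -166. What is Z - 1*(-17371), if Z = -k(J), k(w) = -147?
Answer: 17518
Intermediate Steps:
Z = 147 (Z = -1*(-147) = 147)
Z - 1*(-17371) = 147 - 1*(-17371) = 147 + 17371 = 17518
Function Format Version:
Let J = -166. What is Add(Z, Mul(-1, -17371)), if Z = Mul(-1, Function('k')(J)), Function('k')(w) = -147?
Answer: 17518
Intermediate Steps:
Z = 147 (Z = Mul(-1, -147) = 147)
Add(Z, Mul(-1, -17371)) = Add(147, Mul(-1, -17371)) = Add(147, 17371) = 17518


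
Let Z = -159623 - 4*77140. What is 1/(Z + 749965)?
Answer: 1/281782 ≈ 3.5488e-6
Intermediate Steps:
Z = -468183 (Z = -159623 - 1*308560 = -159623 - 308560 = -468183)
1/(Z + 749965) = 1/(-468183 + 749965) = 1/281782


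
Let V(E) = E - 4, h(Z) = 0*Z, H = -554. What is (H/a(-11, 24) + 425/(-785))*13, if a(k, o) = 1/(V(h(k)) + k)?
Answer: 16959605/157 ≈ 1.0802e+5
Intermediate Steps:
h(Z) = 0
V(E) = -4 + E
a(k, o) = 1/(-4 + k) (a(k, o) = 1/((-4 + 0) + k) = 1/(-4 + k))
(H/a(-11, 24) + 425/(-785))*13 = (-554/(1/(-4 - 11)) + 425/(-785))*13 = (-554/(1/(-15)) + 425*(-1/785))*13 = (-554/(-1/15) - 85/157)*13 = (-554*(-15) - 85/157)*13 = (8310 - 85/157)*13 = (1304585/157)*13 = 16959605/157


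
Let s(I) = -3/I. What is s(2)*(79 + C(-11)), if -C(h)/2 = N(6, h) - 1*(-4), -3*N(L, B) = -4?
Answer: -205/2 ≈ -102.50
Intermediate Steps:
N(L, B) = 4/3 (N(L, B) = -⅓*(-4) = 4/3)
C(h) = -32/3 (C(h) = -2*(4/3 - 1*(-4)) = -2*(4/3 + 4) = -2*16/3 = -32/3)
s(2)*(79 + C(-11)) = (-3/2)*(79 - 32/3) = -3*½*(205/3) = -3/2*205/3 = -205/2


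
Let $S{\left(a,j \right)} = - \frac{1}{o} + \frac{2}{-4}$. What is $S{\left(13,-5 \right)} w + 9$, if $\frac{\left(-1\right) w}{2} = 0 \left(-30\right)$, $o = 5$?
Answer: $9$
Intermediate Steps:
$w = 0$ ($w = - 2 \cdot 0 \left(-30\right) = \left(-2\right) 0 = 0$)
$S{\left(a,j \right)} = - \frac{7}{10}$ ($S{\left(a,j \right)} = - \frac{1}{5} + \frac{2}{-4} = \left(-1\right) \frac{1}{5} + 2 \left(- \frac{1}{4}\right) = - \frac{1}{5} - \frac{1}{2} = - \frac{7}{10}$)
$S{\left(13,-5 \right)} w + 9 = \left(- \frac{7}{10}\right) 0 + 9 = 0 + 9 = 9$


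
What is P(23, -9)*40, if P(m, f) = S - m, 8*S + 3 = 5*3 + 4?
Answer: -840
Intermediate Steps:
S = 2 (S = -3/8 + (5*3 + 4)/8 = -3/8 + (15 + 4)/8 = -3/8 + (⅛)*19 = -3/8 + 19/8 = 2)
P(m, f) = 2 - m
P(23, -9)*40 = (2 - 1*23)*40 = (2 - 23)*40 = -21*40 = -840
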